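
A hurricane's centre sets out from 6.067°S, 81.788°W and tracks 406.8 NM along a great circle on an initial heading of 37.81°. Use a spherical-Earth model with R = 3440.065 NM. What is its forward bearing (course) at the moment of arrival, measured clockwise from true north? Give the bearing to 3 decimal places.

final bearing 37.565°

The arc subtends δ = 406.8/3440.065 = 0.118254 rad at the centre.
With φ₁ = -6.067° = -0.105889 rad and θ = 37.81° = 0.659909 rad:
Applying the spherical law of cosines for sides, sin φ₂ = sin φ₁ cos δ + cos φ₁ sin δ cos θ = -0.012267, so φ₂ = -0.703°.
Δλ = atan2( sin θ sin δ cos φ₁ , cos δ − sin φ₁ sin φ₂ ) = atan2(0.071921, 0.991720) = 0.072395 rad = 4.148°.
Hence λ₂ = -81.788° + 4.148° = -77.640°.
The forward bearing on arrival equals the back-azimuth from the destination plus 180°.
Back-azimuth from P₂ (-0.703°, -77.640°) to P₁ (-6.067°, -81.788°), with Δλ' = λ₁ − λ₂ = -4.148°: atan2( sin Δλ' cos φ₁ , cos φ₂ sin φ₁ − sin φ₂ cos φ₁ cos Δλ' ) = 217.565°.
Final bearing = (217.565° + 180°) mod 360° = 37.565°.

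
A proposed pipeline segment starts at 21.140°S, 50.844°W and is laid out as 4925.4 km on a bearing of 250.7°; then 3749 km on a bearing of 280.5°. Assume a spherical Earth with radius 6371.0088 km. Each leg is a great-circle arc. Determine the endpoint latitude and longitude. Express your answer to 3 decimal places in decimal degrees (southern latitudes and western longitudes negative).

latitude -17.740°, longitude -134.246°

Apply the spherical direct solution leg by leg, carrying full precision between legs.
Leg 1: from (-21.140°, -50.844°), δ = 4925.4/6371.0088 = 0.773096 rad, θ = 250.7° → φ = -28.256°, λ = -99.285°.
Leg 2: from (-28.256°, -99.285°), δ = 3749/6371.0088 = 0.588447 rad, θ = 280.5° → φ = -17.740°, λ = -134.246°.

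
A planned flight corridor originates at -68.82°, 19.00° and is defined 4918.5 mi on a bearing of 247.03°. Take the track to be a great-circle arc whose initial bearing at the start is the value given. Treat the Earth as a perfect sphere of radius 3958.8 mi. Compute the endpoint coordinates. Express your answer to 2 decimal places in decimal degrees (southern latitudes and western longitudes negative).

The arc subtends δ = 4918.5/3958.8 = 1.242422 rad at the centre.
Start latitude φ₁ = -1.201136 rad; initial bearing θ = 4.311487 rad.
Applying the spherical law of cosines for sides, sin φ₂ = sin φ₁ cos δ + cos φ₁ sin δ cos θ = -0.434182, so φ₂ = -25.73°.
Then Δλ = atan2(-0.314877, -0.082349) = -1.826594 rad, from sin θ sin δ cos φ₁ over cos δ − sin φ₁ sin φ₂.
Hence λ₂ = 19.00° + -104.66° = -85.66°.

latitude -25.73°, longitude -85.66°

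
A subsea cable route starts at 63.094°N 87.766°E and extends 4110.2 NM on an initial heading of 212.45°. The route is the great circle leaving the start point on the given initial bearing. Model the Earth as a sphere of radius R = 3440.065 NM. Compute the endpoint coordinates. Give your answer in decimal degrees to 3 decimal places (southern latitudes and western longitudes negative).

Central angle δ = d/R = 1.194803 rad.
Start latitude φ₁ = 1.101198 rad; initial bearing θ = 3.707952 rad.
Destination latitude: φ₂ = arcsin( sin φ₁ cos δ + cos φ₁ sin δ cos θ ) = arcsin(-0.027747) = -1.590°.
Then Δλ = atan2(-0.225848, 0.391940) = -0.522760 rad, from sin θ sin δ cos φ₁ over cos δ − sin φ₁ sin φ₂.
λ₂ = λ₁ + Δλ = 57.814°.

latitude -1.590°, longitude 57.814°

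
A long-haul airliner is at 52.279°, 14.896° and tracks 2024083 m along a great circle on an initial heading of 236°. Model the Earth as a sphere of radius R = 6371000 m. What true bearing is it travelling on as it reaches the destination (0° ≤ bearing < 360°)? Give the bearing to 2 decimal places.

Angular distance δ = d/R = 2024083 / 6371000 = 0.317703 rad.
Start latitude φ₁ = 0.912441 rad; initial bearing θ = 4.118977 rad.
Applying the spherical law of cosines for sides, sin φ₂ = sin φ₁ cos δ + cos φ₁ sin δ cos θ = 0.644540, so φ₂ = 40.131°.
For the longitude increment, Δλ = atan2( sin θ sin δ cos φ₁, cos δ − sin φ₁ sin φ₂ ) = atan2(-0.158448, 0.440125) = -19.799°.
λ₂ = 14.896° + -19.799° = -4.903°.
The forward bearing on arrival equals the back-azimuth from the destination plus 180°.
Back-azimuth from P₂ (40.13°, -4.90°) to P₁ (52.28°, 14.90°), with Δλ' = λ₁ − λ₂ = 19.80°: atan2( sin Δλ' cos φ₁ , cos φ₂ sin φ₁ − sin φ₂ cos φ₁ cos Δλ' ) = 41.56°.
Final bearing = (41.56° + 180°) mod 360° = 221.56°.

final bearing 221.56°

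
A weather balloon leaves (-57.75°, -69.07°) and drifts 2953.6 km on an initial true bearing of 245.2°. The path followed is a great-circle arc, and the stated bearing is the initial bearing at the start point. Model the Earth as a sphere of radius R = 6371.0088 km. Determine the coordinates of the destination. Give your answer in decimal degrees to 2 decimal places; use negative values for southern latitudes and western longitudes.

latitude -58.93°, longitude -120.94°

δ = 2953.6/6371.0088 = 0.463600 rad (26.5623°).
Start latitude φ₁ = -1.007928 rad; initial bearing θ = 4.279547 rad.
sin φ₂ = sin φ₁ cos δ + cos φ₁ sin δ cos θ = (-0.845728)(0.894448) + (0.533615)(0.447171)(-0.419452) = -0.856548
φ₂ = asin(-0.856548) = -1.028544 rad = -58.93°.
Δλ = atan2( sin θ sin δ cos φ₁ , cos δ − sin φ₁ sin φ₂ ) = atan2(-0.216611, 0.170042) = -0.905263 rad = -51.87°.
λ₂ = -69.07° + -51.87° = -120.94°.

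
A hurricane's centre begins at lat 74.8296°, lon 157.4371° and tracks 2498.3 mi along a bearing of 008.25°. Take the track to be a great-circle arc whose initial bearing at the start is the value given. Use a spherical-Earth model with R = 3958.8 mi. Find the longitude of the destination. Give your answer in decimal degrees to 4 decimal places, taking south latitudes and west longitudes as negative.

Central angle δ = d/R = 0.631075 rad.
With φ₁ = 74.8296° = 1.306023 rad and θ = 8.25° = 0.143990 rad:
Destination latitude: φ₂ = arcsin( sin φ₁ cos δ + cos φ₁ sin δ cos θ ) = arcsin(0.932061) = 68.7583°.
Δλ = atan2( sin θ sin δ cos φ₁ , cos δ − sin φ₁ sin φ₂ ) = atan2(0.022155, -0.092186) = 2.905733 rad = 166.4862°.
λ₂ = 157.4371° + 166.4862° = 323.9233°, normalized to (−180°, 180°] → -36.0767°.

longitude -36.0767°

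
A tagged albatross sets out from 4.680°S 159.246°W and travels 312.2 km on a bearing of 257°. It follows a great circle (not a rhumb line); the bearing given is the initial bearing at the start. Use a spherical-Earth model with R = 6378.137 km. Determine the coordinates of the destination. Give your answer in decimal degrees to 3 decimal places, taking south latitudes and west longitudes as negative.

latitude -5.305°, longitude -161.990°

δ = 312.2/6378.137 = 0.048948 rad (2.8045°).
Start latitude φ₁ = -0.081681 rad; initial bearing θ = 4.485496 rad.
sin φ₂ = sin φ₁ cos δ + cos φ₁ sin δ cos θ = (-0.081591)(0.998802) + (0.996666)(0.048929)(-0.224951) = -0.092463
φ₂ = asin(-0.092463) = -0.092595 rad = -5.305°.
Then Δλ = atan2(-0.047516, 0.991258) = -0.047898 rad, from sin θ sin δ cos φ₁ over cos δ − sin φ₁ sin φ₂.
λ₂ = -159.246° + -2.744° = -161.990°.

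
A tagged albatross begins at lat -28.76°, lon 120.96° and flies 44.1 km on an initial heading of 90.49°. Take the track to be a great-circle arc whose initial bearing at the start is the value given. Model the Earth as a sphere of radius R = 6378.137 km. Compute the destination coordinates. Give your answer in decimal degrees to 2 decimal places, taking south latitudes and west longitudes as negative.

latitude -28.76°, longitude 121.41°

The arc subtends δ = 44.1/6378.137 = 0.006914 rad at the centre.
With φ₁ = -28.76° = -0.501957 rad and θ = 90.49° = 1.579348 rad:
sin φ₂ = sin φ₁ cos δ + cos φ₁ sin δ cos θ = (-0.481142)(0.999976) + (0.876643)(0.006914)(-0.008552) = -0.481182
φ₂ = asin(-0.481182) = -0.502003 rad = -28.76°.
Δλ = atan2( sin θ sin δ cos φ₁ , cos δ − sin φ₁ sin φ₂ ) = atan2(0.006061, 0.768459) = 0.007887 rad = 0.45°.
λ₂ = 120.96° + 0.45° = 121.41°.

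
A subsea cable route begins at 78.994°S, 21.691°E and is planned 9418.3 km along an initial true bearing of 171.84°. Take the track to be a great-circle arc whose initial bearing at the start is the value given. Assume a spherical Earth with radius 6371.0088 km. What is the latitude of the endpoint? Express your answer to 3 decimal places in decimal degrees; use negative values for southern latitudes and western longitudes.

Central angle δ = d/R = 1.478306 rad.
With φ₁ = -78.994° = -1.378705 rad and θ = 171.84° = 2.999174 rad:
Destination latitude: φ₂ = arcsin( sin φ₁ cos δ + cos φ₁ sin δ cos θ ) = arcsin(-0.278831) = -16.190°.
Δλ = atan2( sin θ sin δ cos φ₁ , cos δ − sin φ₁ sin φ₂ ) = atan2(0.026982, -0.181344) = 2.993888 rad = 171.537°.
λ₂ = 21.691° + 171.537° = 193.228°, normalized to (−180°, 180°] → -166.772°.

latitude -16.190°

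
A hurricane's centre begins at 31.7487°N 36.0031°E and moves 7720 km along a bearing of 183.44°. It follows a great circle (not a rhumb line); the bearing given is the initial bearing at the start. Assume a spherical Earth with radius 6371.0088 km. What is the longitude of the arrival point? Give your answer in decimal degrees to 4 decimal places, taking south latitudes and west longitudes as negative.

Angular distance δ = d/R = 7720 / 6371.0088 = 1.211739 rad.
With φ₁ = 31.7487° = 0.554119 rad and θ = 183.44° = 3.201632 rad:
sin φ₂ = sin φ₁ cos δ + cos φ₁ sin δ cos θ = (0.526195)(0.351392) + (0.850364)(0.936228)(-0.998198) = -0.609800
φ₂ = asin(-0.609800) = -0.655808 rad = -37.5751°.
For the longitude increment, Δλ = atan2( sin θ sin δ cos φ₁, cos δ − sin φ₁ sin φ₂ ) = atan2(-0.047771, 0.672265) = -4.0646°.
λ₂ = λ₁ + Δλ = 31.9385°.

longitude 31.9385°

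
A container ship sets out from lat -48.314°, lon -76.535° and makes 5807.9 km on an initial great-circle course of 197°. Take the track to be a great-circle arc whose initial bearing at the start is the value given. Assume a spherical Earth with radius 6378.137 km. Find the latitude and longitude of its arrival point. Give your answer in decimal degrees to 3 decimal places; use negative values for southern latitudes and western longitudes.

latitude -73.810°, longitude 159.384°

Central angle δ = d/R = 0.910595 rad.
Start latitude φ₁ = -0.843238 rad; initial bearing θ = 3.438299 rad.
Applying the spherical law of cosines for sides, sin φ₂ = sin φ₁ cos δ + cos φ₁ sin δ cos θ = -0.960342, so φ₂ = -73.810°.
For the longitude increment, Δλ = atan2( sin θ sin δ cos φ₁, cos δ − sin φ₁ sin φ₂ ) = atan2(-0.153583, -0.103908) = -124.081°.
λ₂ = -76.535° + -124.081° = -200.616°, normalized to (−180°, 180°] → 159.384°.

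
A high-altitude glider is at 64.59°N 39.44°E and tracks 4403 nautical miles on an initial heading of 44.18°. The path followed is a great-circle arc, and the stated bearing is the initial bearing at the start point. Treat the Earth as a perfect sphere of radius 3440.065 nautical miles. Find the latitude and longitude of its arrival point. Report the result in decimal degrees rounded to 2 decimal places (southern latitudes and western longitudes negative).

latitude 33.63°, longitude 166.13°

Angular distance δ = d/R = 4403 / 3440.065 = 1.279918 rad.
Start latitude φ₁ = 1.127308 rad; initial bearing θ = 0.771086 rad.
Destination latitude: φ₂ = arcsin( sin φ₁ cos δ + cos φ₁ sin δ cos θ ) = arcsin(0.553848) = 33.63°.
For the longitude increment, Δλ = atan2( sin θ sin δ cos φ₁, cos δ − sin φ₁ sin φ₂ ) = atan2(0.286479, -0.213475) = 126.69°.
λ₂ = λ₁ + Δλ = 166.13°.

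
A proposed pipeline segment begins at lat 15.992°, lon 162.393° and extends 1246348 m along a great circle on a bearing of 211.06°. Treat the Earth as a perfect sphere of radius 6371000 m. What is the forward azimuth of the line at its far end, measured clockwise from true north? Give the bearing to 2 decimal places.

final bearing 209.93°

Angular distance δ = d/R = 1246348 / 6371000 = 0.195628 rad.
Start latitude φ₁ = 0.279113 rad; initial bearing θ = 3.683692 rad.
Applying the spherical law of cosines for sides, sin φ₂ = sin φ₁ cos δ + cos φ₁ sin δ cos θ = 0.110178, so φ₂ = 6.326°.
Δλ = atan2( sin θ sin δ cos φ₁ , cos δ − sin φ₁ sin φ₂ ) = atan2(-0.096408, 0.950571) = -0.101075 rad = -5.791°.
Hence λ₂ = 162.393° + -5.791° = 156.602°.
The forward bearing on arrival equals the back-azimuth from the destination plus 180°.
Back-azimuth from P₂ (6.33°, 156.60°) to P₁ (15.99°, 162.39°), with Δλ' = λ₁ − λ₂ = 5.79°: atan2( sin Δλ' cos φ₁ , cos φ₂ sin φ₁ − sin φ₂ cos φ₁ cos Δλ' ) = 29.93°.
Final bearing = (29.93° + 180°) mod 360° = 209.93°.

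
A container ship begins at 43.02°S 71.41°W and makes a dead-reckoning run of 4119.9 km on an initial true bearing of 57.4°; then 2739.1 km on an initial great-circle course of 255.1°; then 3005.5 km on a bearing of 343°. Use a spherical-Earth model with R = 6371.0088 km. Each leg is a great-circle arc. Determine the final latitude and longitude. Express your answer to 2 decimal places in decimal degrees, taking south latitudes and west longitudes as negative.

Apply the spherical direct solution leg by leg, carrying full precision between legs.
Leg 1: from (-43.02°, -71.41°), δ = 4119.9/6371.0088 = 0.646664 rad, θ = 57.4° → φ = -17.89°, λ = -39.18°.
Leg 2: from (-17.89°, -39.18°), δ = 2739.1/6371.0088 = 0.429932 rad, θ = 255.1° → φ = -22.41°, λ = -65.00°.
Leg 3: from (-22.41°, -65.00°), δ = 3005.5/6371.0088 = 0.471746 rad, θ = 343° → φ = 3.57°, λ = -72.66°.

latitude 3.57°, longitude -72.66°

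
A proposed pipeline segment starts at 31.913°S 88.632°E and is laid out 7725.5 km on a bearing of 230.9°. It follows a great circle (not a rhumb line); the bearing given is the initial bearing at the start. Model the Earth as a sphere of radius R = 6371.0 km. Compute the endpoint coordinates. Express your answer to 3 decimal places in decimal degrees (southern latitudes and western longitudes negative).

Central angle δ = d/R = 1.212604 rad.
Start latitude φ₁ = -0.556987 rad; initial bearing θ = 4.029965 rad.
Applying the spherical law of cosines for sides, sin φ₂ = sin φ₁ cos δ + cos φ₁ sin δ cos θ = -0.686701, so φ₂ = -43.370°.
Δλ = atan2( sin θ sin δ cos φ₁ , cos δ − sin φ₁ sin φ₂ ) = atan2(-0.616939, -0.012430) = -1.590941 rad = -91.154°.
λ₂ = λ₁ + Δλ = -2.522°.

latitude -43.370°, longitude -2.522°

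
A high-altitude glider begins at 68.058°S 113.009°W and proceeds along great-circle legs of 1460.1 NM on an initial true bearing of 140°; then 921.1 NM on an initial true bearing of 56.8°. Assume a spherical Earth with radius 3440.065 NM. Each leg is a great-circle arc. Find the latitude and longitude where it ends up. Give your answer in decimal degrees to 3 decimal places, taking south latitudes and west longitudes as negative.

latitude -62.854°, longitude -4.239°

Apply the spherical direct solution leg by leg, carrying full precision between legs.
Leg 1: from (-68.058°, -113.009°), δ = 1460.1/3440.065 = 0.424440 rad, θ = 140° → φ = -74.395°, λ = -33.266°.
Leg 2: from (-74.395°, -33.266°), δ = 921.1/3440.065 = 0.267757 rad, θ = 56.8° → φ = -62.854°, λ = -4.239°.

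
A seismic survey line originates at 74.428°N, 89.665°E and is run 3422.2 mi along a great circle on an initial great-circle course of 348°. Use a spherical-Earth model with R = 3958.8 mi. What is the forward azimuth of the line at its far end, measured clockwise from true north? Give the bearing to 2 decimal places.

final bearing 185.67°

Angular distance δ = d/R = 3422.2 / 3958.8 = 0.864454 rad.
With φ₁ = 74.428° = 1.299014 rad and θ = 348° = 6.073746 rad:
sin φ₂ = sin φ₁ cos δ + cos φ₁ sin δ cos θ = (0.963294)(0.649056) + (0.268449)(0.760741)(0.978148) = 0.824989
φ₂ = asin(0.824989) = 0.970182 rad = 55.587°.
Then Δλ = atan2(-0.042460, -0.145651) = -2.857936 rad, from sin θ sin δ cos φ₁ over cos δ − sin φ₁ sin φ₂.
Hence λ₂ = 89.665° + -163.748° = -74.083°.
The forward bearing on arrival equals the back-azimuth from the destination plus 180°.
Back-azimuth from P₂ (55.59°, -74.08°) to P₁ (74.43°, 89.67°), with Δλ' = λ₁ − λ₂ = 163.75°: atan2( sin Δλ' cos φ₁ , cos φ₂ sin φ₁ − sin φ₂ cos φ₁ cos Δλ' ) = 5.67°.
Final bearing = (5.67° + 180°) mod 360° = 185.67°.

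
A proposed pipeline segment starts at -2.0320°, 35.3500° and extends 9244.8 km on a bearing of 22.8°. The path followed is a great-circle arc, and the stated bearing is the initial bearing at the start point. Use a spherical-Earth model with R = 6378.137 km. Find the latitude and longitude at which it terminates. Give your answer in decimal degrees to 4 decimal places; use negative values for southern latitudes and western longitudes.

latitude 65.5354°, longitude 103.6062°

Angular distance δ = d/R = 9244.8 / 6378.137 = 1.449451 rad.
Converting: φ₁ = -0.035465 rad, θ = 0.397935 rad.
Destination latitude: φ₂ = arcsin( sin φ₁ cos δ + cos φ₁ sin δ cos θ ) = arcsin(0.910217) = 65.5354°.
Then Δλ = atan2(0.384424, 0.153321) = 1.191295 rad, from sin θ sin δ cos φ₁ over cos δ − sin φ₁ sin φ₂.
Hence λ₂ = 35.3500° + 68.2562° = 103.6062°.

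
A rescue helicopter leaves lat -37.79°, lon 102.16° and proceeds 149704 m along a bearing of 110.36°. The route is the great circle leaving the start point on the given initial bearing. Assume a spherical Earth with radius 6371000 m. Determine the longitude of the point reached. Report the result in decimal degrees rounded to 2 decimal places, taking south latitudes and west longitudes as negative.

Angular distance δ = d/R = 149704 / 6371000 = 0.023498 rad.
Converting: φ₁ = -0.659560 rad, θ = 1.926145 rad.
sin φ₂ = sin φ₁ cos δ + cos φ₁ sin δ cos θ = (-0.612769)(0.999724) + (0.790262)(0.023496)(-0.347918) = -0.619060
φ₂ = asin(-0.619060) = -0.667545 rad = -38.25°.
Δλ = atan2( sin θ sin δ cos φ₁ , cos δ − sin φ₁ sin φ₂ ) = atan2(0.017408, 0.620383) = 0.028052 rad = 1.61°.
λ₂ = 102.16° + 1.61° = 103.77°.

longitude 103.77°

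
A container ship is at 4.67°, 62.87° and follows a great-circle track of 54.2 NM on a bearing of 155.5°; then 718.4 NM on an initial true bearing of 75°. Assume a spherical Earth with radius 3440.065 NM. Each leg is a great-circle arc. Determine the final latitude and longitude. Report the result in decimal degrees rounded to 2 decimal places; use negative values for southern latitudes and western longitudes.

Apply the spherical direct solution leg by leg, carrying full precision between legs.
Leg 1: from (4.67°, 62.87°), δ = 54.2/3440.065 = 0.015756 rad, θ = 155.5° → φ = 3.85°, λ = 63.25°.
Leg 2: from (3.85°, 63.25°), δ = 718.4/3440.065 = 0.208833 rad, θ = 75° → φ = 6.85°, λ = 74.88°.

latitude 6.85°, longitude 74.88°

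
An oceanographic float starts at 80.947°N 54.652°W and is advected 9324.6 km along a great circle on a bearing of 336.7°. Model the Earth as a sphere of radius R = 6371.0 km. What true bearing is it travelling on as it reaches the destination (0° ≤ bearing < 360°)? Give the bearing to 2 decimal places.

Angular distance δ = d/R = 9324.6 / 6371 = 1.463601 rad.
Start latitude φ₁ = 1.412792 rad; initial bearing θ = 5.876524 rad.
sin φ₂ = sin φ₁ cos δ + cos φ₁ sin δ cos θ = (0.987543)(0.106990) + (0.157348)(0.994260)(0.918446) = 0.249344
φ₂ = asin(0.249344) = 0.252003 rad = 14.439°.
Then Δλ = atan2(-0.061881, -0.139247) = -2.723408 rad, from sin θ sin δ cos φ₁ over cos δ − sin φ₁ sin φ₂.
λ₂ = -54.652° + -156.040° = -210.692°, normalized to (−180°, 180°] → 149.308°.
The forward bearing on arrival equals the back-azimuth from the destination plus 180°.
Back-azimuth from P₂ (14.44°, 149.31°) to P₁ (80.95°, -54.65°), with Δλ' = λ₁ − λ₂ = -203.96°: atan2( sin Δλ' cos φ₁ , cos φ₂ sin φ₁ − sin φ₂ cos φ₁ cos Δλ' ) = 3.68°.
Final bearing = (3.68° + 180°) mod 360° = 183.68°.

final bearing 183.68°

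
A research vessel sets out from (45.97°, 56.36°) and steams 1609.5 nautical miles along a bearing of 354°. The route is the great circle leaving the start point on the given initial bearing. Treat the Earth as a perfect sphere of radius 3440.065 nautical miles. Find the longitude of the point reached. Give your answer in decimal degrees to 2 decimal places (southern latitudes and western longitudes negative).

Angular distance δ = d/R = 1609.5 / 3440.065 = 0.467869 rad.
Start latitude φ₁ = 0.802328 rad; initial bearing θ = 6.178466 rad.
Applying the spherical law of cosines for sides, sin φ₂ = sin φ₁ cos δ + cos φ₁ sin δ cos θ = 0.953442, so φ₂ = 72.45°.
For the longitude increment, Δλ = atan2( sin θ sin δ cos φ₁, cos δ − sin φ₁ sin φ₂ ) = atan2(-0.032765, 0.207029) = -8.99°.
Hence λ₂ = 56.36° + -8.99° = 47.37°.

longitude 47.37°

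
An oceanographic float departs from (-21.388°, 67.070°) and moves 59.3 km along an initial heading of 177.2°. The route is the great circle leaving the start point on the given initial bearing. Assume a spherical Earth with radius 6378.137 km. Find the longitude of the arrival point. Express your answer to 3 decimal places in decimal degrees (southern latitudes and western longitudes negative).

The arc subtends δ = 59.3/6378.137 = 0.009297 rad at the centre.
Start latitude φ₁ = -0.373291 rad; initial bearing θ = 3.092723 rad.
sin φ₂ = sin φ₁ cos δ + cos φ₁ sin δ cos θ = (-0.364682)(0.999957) + (0.931132)(0.009297)(-0.998806) = -0.373313
φ₂ = asin(-0.373313) = -0.382577 rad = -21.920°.
Then Δλ = atan2(0.000423, 0.863816) = 0.000490 rad, from sin θ sin δ cos φ₁ over cos δ − sin φ₁ sin φ₂.
λ₂ = 67.070° + 0.028° = 67.098°.

longitude 67.098°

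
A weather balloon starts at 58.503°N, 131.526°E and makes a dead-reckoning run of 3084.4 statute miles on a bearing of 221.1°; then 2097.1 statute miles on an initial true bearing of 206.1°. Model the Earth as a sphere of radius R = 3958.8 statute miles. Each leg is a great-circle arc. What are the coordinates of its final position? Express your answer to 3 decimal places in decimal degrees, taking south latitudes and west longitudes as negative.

latitude -8.252°, longitude 89.248°

Apply the spherical direct solution leg by leg, carrying full precision between legs.
Leg 1: from (58.503°, 131.526°), δ = 3084.4/3958.8 = 0.779125 rad, θ = 221.1° → φ = 19.272°, λ = 102.229°.
Leg 2: from (19.272°, 102.229°), δ = 2097.1/3958.8 = 0.529731 rad, θ = 206.1° → φ = -8.252°, λ = 89.248°.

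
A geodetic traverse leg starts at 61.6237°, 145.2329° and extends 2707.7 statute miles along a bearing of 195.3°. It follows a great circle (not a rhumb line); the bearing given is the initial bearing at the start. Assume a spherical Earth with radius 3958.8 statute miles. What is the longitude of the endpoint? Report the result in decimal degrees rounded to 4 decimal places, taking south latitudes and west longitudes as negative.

longitude 134.7895°

The arc subtends δ = 2707.7/3958.8 = 0.683970 rad at the centre.
Start latitude φ₁ = 1.075536 rad; initial bearing θ = 3.408628 rad.
Applying the spherical law of cosines for sides, sin φ₂ = sin φ₁ cos δ + cos φ₁ sin δ cos θ = 0.392280, so φ₂ = 23.0965°.
For the longitude increment, Δλ = atan2( sin θ sin δ cos φ₁, cos δ − sin φ₁ sin φ₂ ) = atan2(-0.079242, 0.429924) = -10.4434°.
λ₂ = λ₁ + Δλ = 134.7895°.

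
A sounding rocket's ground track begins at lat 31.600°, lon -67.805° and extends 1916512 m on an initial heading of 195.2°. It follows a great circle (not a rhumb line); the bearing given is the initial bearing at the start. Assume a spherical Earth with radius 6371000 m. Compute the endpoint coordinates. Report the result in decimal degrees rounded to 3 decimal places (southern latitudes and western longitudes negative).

latitude 14.887°, longitude -72.416°

The arc subtends δ = 1916512/6371000 = 0.300818 rad at the centre.
Converting: φ₁ = 0.551524 rad, θ = 3.406883 rad.
Destination latitude: φ₂ = arcsin( sin φ₁ cos δ + cos φ₁ sin δ cos θ ) = arcsin(0.256917) = 14.887°.
For the longitude increment, Δλ = atan2( sin θ sin δ cos φ₁, cos δ − sin φ₁ sin φ₂ ) = atan2(-0.066168, 0.820474) = -4.611°.
Hence λ₂ = -67.805° + -4.611° = -72.416°.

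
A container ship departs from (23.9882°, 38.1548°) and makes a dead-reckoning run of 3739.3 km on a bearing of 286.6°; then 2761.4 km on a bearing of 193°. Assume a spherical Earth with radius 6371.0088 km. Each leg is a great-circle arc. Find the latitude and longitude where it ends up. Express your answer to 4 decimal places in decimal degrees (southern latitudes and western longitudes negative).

Apply the spherical direct solution leg by leg, carrying full precision between legs.
Leg 1: from (23.9882°, 38.1548°), δ = 3739.3/6371.0088 = 0.586924 rad, θ = 286.6° → φ = 28.8856°, λ = 0.8444°.
Leg 2: from (28.8856°, 0.8444°), δ = 2761.4/6371.0088 = 0.433432 rad, θ = 193° → φ = 4.5933°, λ = -4.5943°.

latitude 4.5933°, longitude -4.5943°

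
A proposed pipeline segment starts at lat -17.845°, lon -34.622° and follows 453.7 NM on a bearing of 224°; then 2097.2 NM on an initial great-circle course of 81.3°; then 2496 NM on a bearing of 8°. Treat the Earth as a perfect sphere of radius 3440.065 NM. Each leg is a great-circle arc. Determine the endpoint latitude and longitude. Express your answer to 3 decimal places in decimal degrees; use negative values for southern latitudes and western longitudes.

Apply the spherical direct solution leg by leg, carrying full precision between legs.
Leg 1: from (-17.845°, -34.622°), δ = 453.7/3440.065 = 0.131887 rad, θ = 224° → φ = -23.193°, λ = -40.326°.
Leg 2: from (-23.193°, -40.326°), δ = 2097.2/3440.065 = 0.609640 rad, θ = 81.3° → φ = -14.080°, λ = -4.628°.
Leg 3: from (-14.080°, -4.628°), δ = 2496/3440.065 = 0.725568 rad, θ = 8° → φ = 27.088°, λ = 1.326°.

latitude 27.088°, longitude 1.326°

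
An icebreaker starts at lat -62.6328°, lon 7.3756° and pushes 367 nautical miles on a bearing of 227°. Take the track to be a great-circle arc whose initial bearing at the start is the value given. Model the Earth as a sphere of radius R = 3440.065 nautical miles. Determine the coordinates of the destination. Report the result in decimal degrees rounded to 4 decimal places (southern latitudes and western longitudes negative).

Central angle δ = d/R = 0.106684 rad.
Start latitude φ₁ = -1.093149 rad; initial bearing θ = 3.961897 rad.
sin φ₂ = sin φ₁ cos δ + cos φ₁ sin δ cos θ = (-0.888079)(0.994315) + (0.459691)(0.106482)(-0.681998) = -0.916413
φ₂ = asin(-0.916413) = -1.159023 rad = -66.4071°.
Δλ = atan2( sin θ sin δ cos φ₁ , cos δ − sin φ₁ sin φ₂ ) = atan2(-0.035799, 0.180468) = -0.195825 rad = -11.2199°.
λ₂ = λ₁ + Δλ = -3.8443°.

latitude -66.4071°, longitude -3.8443°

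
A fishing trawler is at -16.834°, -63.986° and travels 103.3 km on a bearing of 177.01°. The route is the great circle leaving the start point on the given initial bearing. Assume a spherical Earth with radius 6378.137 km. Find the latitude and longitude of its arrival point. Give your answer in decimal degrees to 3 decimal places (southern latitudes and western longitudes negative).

latitude -17.761°, longitude -63.935°

Angular distance δ = d/R = 103.3 / 6378.137 = 0.016196 rad.
With φ₁ = -16.834° = -0.293809 rad and θ = 177.01° = 3.089407 rad:
Applying the spherical law of cosines for sides, sin φ₂ = sin φ₁ cos δ + cos φ₁ sin δ cos θ = -0.305042, so φ₂ = -17.761°.
Δλ = atan2( sin θ sin δ cos φ₁ , cos δ − sin φ₁ sin φ₂ ) = atan2(0.000809, 0.911529) = 0.000887 rad = 0.051°.
λ₂ = λ₁ + Δλ = -63.935°.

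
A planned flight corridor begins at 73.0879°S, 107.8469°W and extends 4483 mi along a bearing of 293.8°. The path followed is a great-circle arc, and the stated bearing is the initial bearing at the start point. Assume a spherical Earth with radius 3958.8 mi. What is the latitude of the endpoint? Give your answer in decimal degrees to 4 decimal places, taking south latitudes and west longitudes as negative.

Angular distance δ = d/R = 4483 / 3958.8 = 1.132414 rad.
Converting: φ₁ = -1.275624 rad, θ = 5.127777 rad.
Destination latitude: φ₂ = arcsin( sin φ₁ cos δ + cos φ₁ sin δ cos θ ) = arcsin(-0.299826) = -17.4471°.
Δλ = atan2( sin θ sin δ cos φ₁ , cos δ − sin φ₁ sin φ₂ ) = atan2(-0.240997, 0.137617) = -1.051950 rad = -60.2723°.
λ₂ = λ₁ + Δλ = -168.1192°.

latitude -17.4471°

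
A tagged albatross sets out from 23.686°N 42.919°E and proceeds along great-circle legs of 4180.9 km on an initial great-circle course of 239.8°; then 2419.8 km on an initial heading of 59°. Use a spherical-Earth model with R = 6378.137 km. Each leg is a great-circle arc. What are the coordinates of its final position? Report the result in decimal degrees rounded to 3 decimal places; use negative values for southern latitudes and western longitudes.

Apply the spherical direct solution leg by leg, carrying full precision between legs.
Leg 1: from (23.686°, 42.919°), δ = 4180.9/6378.137 = 0.655505 rad, θ = 239.8° → φ = 2.159°, λ = 11.102°.
Leg 2: from (2.159°, 11.102°), δ = 2419.8/6378.137 = 0.379390 rad, θ = 59° → φ = 13.038°, λ = 30.120°.

latitude 13.038°, longitude 30.120°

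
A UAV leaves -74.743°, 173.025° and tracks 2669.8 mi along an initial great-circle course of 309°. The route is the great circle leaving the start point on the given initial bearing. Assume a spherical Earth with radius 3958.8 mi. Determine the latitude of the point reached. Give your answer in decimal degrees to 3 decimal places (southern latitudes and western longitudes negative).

Central angle δ = d/R = 0.674396 rad.
Start latitude φ₁ = -1.304511 rad; initial bearing θ = 5.393067 rad.
sin φ₂ = sin φ₁ cos δ + cos φ₁ sin δ cos θ = (-0.964755)(0.781084) + (0.263149)(0.624426)(0.629320) = -0.650147
φ₂ = asin(-0.650147) = -0.707778 rad = -40.553°.
Then Δλ = atan2(-0.127698, 0.153852) = -0.692774 rad, from sin θ sin δ cos φ₁ over cos δ − sin φ₁ sin φ₂.
λ₂ = λ₁ + Δλ = 133.332°.

latitude -40.553°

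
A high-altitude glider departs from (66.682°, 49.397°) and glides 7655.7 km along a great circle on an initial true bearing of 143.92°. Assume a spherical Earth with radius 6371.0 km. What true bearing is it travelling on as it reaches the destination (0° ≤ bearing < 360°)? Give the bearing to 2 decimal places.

The arc subtends δ = 7655.7/6371 = 1.201648 rad at the centre.
With φ₁ = 66.682° = 1.163820 rad and θ = 143.92° = 2.511878 rad:
Applying the spherical law of cosines for sides, sin φ₂ = sin φ₁ cos δ + cos φ₁ sin δ cos θ = 0.032990, so φ₂ = 1.891°.
Then Δλ = atan2(0.217409, 0.330526) = 0.581815 rad, from sin θ sin δ cos φ₁ over cos δ − sin φ₁ sin φ₂.
Hence λ₂ = 49.397° + 33.336° = 82.733°.
The forward bearing on arrival equals the back-azimuth from the destination plus 180°.
Back-azimuth from P₂ (1.89°, 82.73°) to P₁ (66.68°, 49.40°), with Δλ' = λ₁ − λ₂ = -33.34°: atan2( sin Δλ' cos φ₁ , cos φ₂ sin φ₁ − sin φ₂ cos φ₁ cos Δλ' ) = 346.51°.
Final bearing = (346.51° + 180°) mod 360° = 166.51°.

final bearing 166.51°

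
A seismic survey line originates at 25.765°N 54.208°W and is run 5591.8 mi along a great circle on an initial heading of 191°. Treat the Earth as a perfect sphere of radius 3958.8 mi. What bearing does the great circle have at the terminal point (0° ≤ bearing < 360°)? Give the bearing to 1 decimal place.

final bearing 196.8°

Angular distance δ = d/R = 5591.8 / 3958.8 = 1.412499 rad.
With φ₁ = 25.765° = 0.449684 rad and θ = 191° = 3.333579 rad:
Destination latitude: φ₂ = arcsin( sin φ₁ cos δ + cos φ₁ sin δ cos θ ) = arcsin(-0.804463) = -53.558°.
Then Δλ = atan2(-0.169691, 0.507322) = -0.322786 rad, from sin θ sin δ cos φ₁ over cos δ − sin φ₁ sin φ₂.
λ₂ = -54.208° + -18.494° = -72.702°.
The forward bearing on arrival equals the back-azimuth from the destination plus 180°.
Back-azimuth from P₂ (-53.6°, -72.7°) to P₁ (25.8°, -54.2°), with Δλ' = λ₁ − λ₂ = 18.5°: atan2( sin Δλ' cos φ₁ , cos φ₂ sin φ₁ − sin φ₂ cos φ₁ cos Δλ' ) = 16.8°.
Final bearing = (16.8° + 180°) mod 360° = 196.8°.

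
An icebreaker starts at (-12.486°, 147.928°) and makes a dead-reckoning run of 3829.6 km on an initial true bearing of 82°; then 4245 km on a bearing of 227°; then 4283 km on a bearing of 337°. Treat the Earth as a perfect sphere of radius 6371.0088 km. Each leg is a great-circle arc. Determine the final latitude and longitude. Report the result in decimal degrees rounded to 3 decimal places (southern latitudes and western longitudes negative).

Apply the spherical direct solution leg by leg, carrying full precision between legs.
Leg 1: from (-12.486°, 147.928°), δ = 3829.6/6371.0088 = 0.601098 rad, θ = 82° → φ = -5.823°, λ = -177.812°.
Leg 2: from (-5.823°, -177.812°), δ = 4245/6371.0088 = 0.666300 rad, θ = 227° → φ = -29.941°, λ = 150.744°.
Leg 3: from (-29.941°, 150.744°), δ = 4283/6371.0088 = 0.672264 rad, θ = 337° → φ = 6.098°, λ = 136.579°.

latitude 6.098°, longitude 136.579°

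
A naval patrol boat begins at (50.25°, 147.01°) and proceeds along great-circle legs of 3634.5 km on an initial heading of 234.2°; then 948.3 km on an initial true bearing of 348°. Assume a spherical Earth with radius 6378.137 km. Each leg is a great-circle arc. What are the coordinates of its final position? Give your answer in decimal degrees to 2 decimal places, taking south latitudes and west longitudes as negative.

Apply the spherical direct solution leg by leg, carrying full precision between legs.
Leg 1: from (50.25°, 147.01°), δ = 3634.5/6378.137 = 0.569837 rad, θ = 234.2° → φ = 26.46°, λ = 117.75°.
Leg 2: from (26.46°, 117.75°), δ = 948.3/6378.137 = 0.148680 rad, θ = 348° → φ = 34.78°, λ = 115.60°.

latitude 34.78°, longitude 115.60°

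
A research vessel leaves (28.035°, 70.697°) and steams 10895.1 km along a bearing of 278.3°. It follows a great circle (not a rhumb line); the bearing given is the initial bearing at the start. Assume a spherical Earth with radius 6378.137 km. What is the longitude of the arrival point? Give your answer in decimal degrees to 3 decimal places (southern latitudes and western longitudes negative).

longitude -30.166°

δ = 10895.1/6378.137 = 1.708195 rad (97.8723°).
Converting: φ₁ = 0.489303 rad, θ = 4.857251 rad.
sin φ₂ = sin φ₁ cos δ + cos φ₁ sin δ cos θ = (0.470011)(-0.136967) + (0.882661)(0.990576)(0.144356) = 0.061841
φ₂ = asin(0.061841) = 0.061880 rad = 3.545°.
For the longitude increment, Δλ = atan2( sin θ sin δ cos φ₁, cos δ − sin φ₁ sin φ₂ ) = atan2(-0.865184, -0.166032) = -100.863°.
Hence λ₂ = 70.697° + -100.863° = -30.166°.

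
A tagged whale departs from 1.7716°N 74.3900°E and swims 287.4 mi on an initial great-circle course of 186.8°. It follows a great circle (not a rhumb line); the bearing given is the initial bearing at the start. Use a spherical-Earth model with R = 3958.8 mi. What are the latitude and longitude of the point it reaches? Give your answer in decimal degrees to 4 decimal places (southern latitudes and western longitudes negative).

latitude -2.3587°, longitude 73.8975°

The arc subtends δ = 287.4/3958.8 = 0.072598 rad at the centre.
With φ₁ = 1.7716° = 0.030920 rad and θ = 186.8° = 3.260275 rad:
sin φ₂ = sin φ₁ cos δ + cos φ₁ sin δ cos θ = (0.030915)(0.997366) + (0.999522)(0.072534)(-0.992966) = -0.041155
φ₂ = asin(-0.041155) = -0.041167 rad = -2.3587°.
For the longitude increment, Δλ = atan2( sin θ sin δ cos φ₁, cos δ − sin φ₁ sin φ₂ ) = atan2(-0.008584, 0.998638) = -0.4925°.
Hence λ₂ = 74.3900° + -0.4925° = 73.8975°.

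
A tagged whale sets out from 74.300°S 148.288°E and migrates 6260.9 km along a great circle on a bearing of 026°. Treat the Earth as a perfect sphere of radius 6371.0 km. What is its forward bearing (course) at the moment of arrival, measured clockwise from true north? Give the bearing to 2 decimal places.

Angular distance δ = d/R = 6260.9 / 6371 = 0.982719 rad.
With φ₁ = -74.300° = -1.296780 rad and θ = 26° = 0.453786 rad:
sin φ₂ = sin φ₁ cos δ + cos φ₁ sin δ cos θ = (-0.962692)(0.554763) + (0.270600)(0.832009)(0.898794) = -0.331709
φ₂ = asin(-0.331709) = -0.338115 rad = -19.373°.
Then Δλ = atan2(0.098696, 0.235429) = 0.396962 rad, from sin θ sin δ cos φ₁ over cos δ − sin φ₁ sin φ₂.
Hence λ₂ = 148.288° + 22.744° = 171.032°.
The forward bearing on arrival equals the back-azimuth from the destination plus 180°.
Back-azimuth from P₂ (-19.37°, 171.03°) to P₁ (-74.30°, 148.29°), with Δλ' = λ₁ − λ₂ = -22.74°: atan2( sin Δλ' cos φ₁ , cos φ₂ sin φ₁ − sin φ₂ cos φ₁ cos Δλ' ) = 187.22°.
Final bearing = (187.22° + 180°) mod 360° = 7.22°.

final bearing 7.22°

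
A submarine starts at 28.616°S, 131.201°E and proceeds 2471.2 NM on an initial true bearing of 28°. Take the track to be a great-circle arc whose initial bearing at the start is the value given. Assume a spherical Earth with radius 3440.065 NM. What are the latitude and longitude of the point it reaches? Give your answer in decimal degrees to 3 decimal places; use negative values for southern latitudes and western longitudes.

The arc subtends δ = 2471.2/3440.065 = 0.718359 rad at the centre.
Converting: φ₁ = -0.499443 rad, θ = 0.488692 rad.
Destination latitude: φ₂ = arcsin( sin φ₁ cos δ + cos φ₁ sin δ cos θ ) = arcsin(0.149543) = 8.600°.
For the longitude increment, Δλ = atan2( sin θ sin δ cos φ₁, cos δ − sin φ₁ sin φ₂ ) = atan2(0.271240, 0.824509) = 18.210°.
λ₂ = λ₁ + Δλ = 149.411°.

latitude 8.600°, longitude 149.411°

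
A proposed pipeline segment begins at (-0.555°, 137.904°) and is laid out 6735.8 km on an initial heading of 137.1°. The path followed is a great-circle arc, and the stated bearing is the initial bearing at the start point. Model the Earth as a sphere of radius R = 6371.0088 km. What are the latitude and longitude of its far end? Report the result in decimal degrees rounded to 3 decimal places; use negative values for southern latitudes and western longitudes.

Central angle δ = d/R = 1.057258 rad.
Start latitude φ₁ = -0.009687 rad; initial bearing θ = 2.392846 rad.
sin φ₂ = sin φ₁ cos δ + cos φ₁ sin δ cos θ = (-0.009686)(0.491262) + (0.999953)(0.871012)(-0.732543) = -0.642782
φ₂ = asin(-0.642782) = -0.698124 rad = -40.000°.
Δλ = atan2( sin θ sin δ cos φ₁ , cos δ − sin φ₁ sin φ₂ ) = atan2(0.592888, 0.485036) = 0.885122 rad = 50.714°.
λ₂ = 137.904° + 50.714° = 188.618°, normalized to (−180°, 180°] → -171.382°.

latitude -40.000°, longitude -171.382°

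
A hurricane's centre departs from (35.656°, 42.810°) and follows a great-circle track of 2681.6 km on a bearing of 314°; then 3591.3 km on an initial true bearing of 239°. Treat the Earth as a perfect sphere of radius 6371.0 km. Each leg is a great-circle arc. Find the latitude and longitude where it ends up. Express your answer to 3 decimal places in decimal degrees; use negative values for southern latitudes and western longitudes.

Apply the spherical direct solution leg by leg, carrying full precision between legs.
Leg 1: from (35.656°, 42.810°), δ = 2681.6/6371 = 0.420907 rad, θ = 314° → φ = 49.699°, λ = 15.783°.
Leg 2: from (49.699°, 15.783°), δ = 3591.3/6371 = 0.563695 rad, θ = 239° → φ = 27.819°, λ = -15.405°.

latitude 27.819°, longitude -15.405°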